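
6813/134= 50 + 113/134=50.84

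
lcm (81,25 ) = 2025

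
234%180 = 54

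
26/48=13/24=0.54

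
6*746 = 4476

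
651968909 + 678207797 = 1330176706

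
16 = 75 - 59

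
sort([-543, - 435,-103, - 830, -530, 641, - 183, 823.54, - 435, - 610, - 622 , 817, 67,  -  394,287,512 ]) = [ - 830, - 622, - 610,-543, - 530,- 435, - 435, - 394, - 183 , - 103 , 67, 287,512 , 641, 817,  823.54] 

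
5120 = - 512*( - 10) 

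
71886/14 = 5134  +  5/7 = 5134.71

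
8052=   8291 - 239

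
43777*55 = 2407735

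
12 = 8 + 4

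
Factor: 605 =5^1*11^2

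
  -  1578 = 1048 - 2626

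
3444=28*123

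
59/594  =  59/594 = 0.10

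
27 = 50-23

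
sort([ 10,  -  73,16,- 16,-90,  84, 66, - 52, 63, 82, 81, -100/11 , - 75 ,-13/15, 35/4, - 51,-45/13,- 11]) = [  -  90, - 75,-73, - 52,  -  51, - 16, - 11, - 100/11,-45/13,- 13/15, 35/4,10, 16, 63, 66,81,82, 84 ]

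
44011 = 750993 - 706982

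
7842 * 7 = 54894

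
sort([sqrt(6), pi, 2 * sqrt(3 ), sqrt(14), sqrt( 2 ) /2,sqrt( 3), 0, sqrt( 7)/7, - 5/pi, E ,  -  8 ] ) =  [ - 8, - 5/pi, 0,sqrt (7 )/7, sqrt(2 )/2,sqrt ( 3 ), sqrt ( 6),E,pi,2*sqrt (3 ),sqrt(14 )] 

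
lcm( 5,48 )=240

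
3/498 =1/166 = 0.01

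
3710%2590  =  1120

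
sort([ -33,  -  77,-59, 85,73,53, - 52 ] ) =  [ - 77, -59,-52, -33,53,73,85]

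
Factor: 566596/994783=2^2*19^( - 1)*41^( - 1)*1277^( - 1 )*141649^1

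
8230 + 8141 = 16371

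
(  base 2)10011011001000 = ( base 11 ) 7506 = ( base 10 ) 9928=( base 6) 113544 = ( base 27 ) dgj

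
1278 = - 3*(-426)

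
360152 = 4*90038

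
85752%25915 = 8007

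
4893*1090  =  5333370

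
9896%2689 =1829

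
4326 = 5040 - 714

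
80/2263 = 80/2263 = 0.04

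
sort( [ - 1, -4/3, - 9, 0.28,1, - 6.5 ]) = [-9,-6.5, - 4/3, - 1, 0.28,  1] 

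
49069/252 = 194 + 181/252 =194.72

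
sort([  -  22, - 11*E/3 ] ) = [ - 22 ,  -  11*E/3] 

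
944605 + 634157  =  1578762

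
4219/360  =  4219/360=11.72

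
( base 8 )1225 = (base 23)15h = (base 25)11B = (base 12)471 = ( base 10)661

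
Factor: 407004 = 2^2*3^1*13^1 *2609^1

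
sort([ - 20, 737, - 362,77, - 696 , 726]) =[ - 696, - 362, - 20, 77,726, 737]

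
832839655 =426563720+406275935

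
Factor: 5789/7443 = 3^(-2) * 7^1 = 7/9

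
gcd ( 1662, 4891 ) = 1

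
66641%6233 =4311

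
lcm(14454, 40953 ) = 245718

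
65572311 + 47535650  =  113107961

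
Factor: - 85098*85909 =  - 2^1*3^1*13^1*1091^1* 85909^1 = - 7310684082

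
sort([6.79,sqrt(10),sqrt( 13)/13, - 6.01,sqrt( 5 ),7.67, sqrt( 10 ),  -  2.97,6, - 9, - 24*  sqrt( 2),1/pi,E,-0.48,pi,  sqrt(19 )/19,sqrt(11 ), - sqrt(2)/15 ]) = [ - 24*sqrt( 2), - 9,-6.01, - 2.97  , - 0.48, - sqrt (2) /15, sqrt(19)/19,sqrt( 13 ) /13, 1/pi,sqrt( 5 ), E,pi,sqrt(10 ),sqrt(10 ),sqrt(11 ), 6, 6.79, 7.67 ] 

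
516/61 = 8+28/61= 8.46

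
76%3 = 1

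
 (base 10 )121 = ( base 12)A1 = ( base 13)94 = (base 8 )171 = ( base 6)321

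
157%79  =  78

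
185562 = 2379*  78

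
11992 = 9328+2664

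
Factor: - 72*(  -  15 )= 1080 = 2^3*3^3*5^1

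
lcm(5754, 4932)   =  34524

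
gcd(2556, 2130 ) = 426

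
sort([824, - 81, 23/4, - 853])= [ - 853, - 81, 23/4, 824]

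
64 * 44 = 2816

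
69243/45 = 23081/15 = 1538.73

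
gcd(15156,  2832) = 12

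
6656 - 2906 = 3750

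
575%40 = 15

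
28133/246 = 114 + 89/246 = 114.36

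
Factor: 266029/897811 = 29^( - 1 ) * 83^( - 1 )*373^( - 1)*266029^1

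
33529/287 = 116 + 237/287 = 116.83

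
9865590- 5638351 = 4227239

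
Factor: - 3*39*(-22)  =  2574=   2^1 * 3^2*11^1*13^1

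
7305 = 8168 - 863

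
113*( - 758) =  - 85654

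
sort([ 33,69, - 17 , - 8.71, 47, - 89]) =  [ - 89, - 17, - 8.71, 33,47, 69 ]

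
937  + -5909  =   - 4972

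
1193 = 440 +753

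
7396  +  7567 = 14963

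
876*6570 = 5755320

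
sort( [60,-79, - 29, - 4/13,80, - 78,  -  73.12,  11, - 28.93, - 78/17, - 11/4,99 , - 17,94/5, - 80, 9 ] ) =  [ - 80, - 79 , - 78,-73.12, -29,- 28.93, - 17, - 78/17, - 11/4,  -  4/13 , 9,11, 94/5 , 60  ,  80 , 99]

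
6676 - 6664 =12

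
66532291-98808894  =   - 32276603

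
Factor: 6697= 37^1*181^1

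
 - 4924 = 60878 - 65802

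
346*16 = 5536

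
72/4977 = 8/553= 0.01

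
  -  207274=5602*( - 37)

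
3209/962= 3 + 323/962 =3.34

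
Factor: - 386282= - 2^1*13^1*83^1 * 179^1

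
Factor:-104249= - 61^1*1709^1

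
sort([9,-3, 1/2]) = [ - 3, 1/2, 9]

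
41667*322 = 13416774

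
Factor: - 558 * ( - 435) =2^1*3^3 *5^1*29^1*31^1 = 242730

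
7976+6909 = 14885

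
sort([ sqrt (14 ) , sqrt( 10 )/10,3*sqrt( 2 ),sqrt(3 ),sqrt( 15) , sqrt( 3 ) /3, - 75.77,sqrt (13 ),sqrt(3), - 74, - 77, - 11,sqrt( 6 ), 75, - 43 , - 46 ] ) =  [-77, - 75.77, - 74 ,-46 , - 43,  -  11,sqrt( 10 )/10,sqrt( 3)/3, sqrt( 3 ), sqrt ( 3),sqrt (6 ), sqrt (13),sqrt ( 14),sqrt( 15 ),3*sqrt(2),75] 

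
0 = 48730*0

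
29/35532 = 29/35532 = 0.00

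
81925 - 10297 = 71628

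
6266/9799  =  6266/9799 = 0.64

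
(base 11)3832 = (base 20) C9G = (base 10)4996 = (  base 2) 1001110000100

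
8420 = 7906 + 514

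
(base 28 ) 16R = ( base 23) 1jd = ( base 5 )12404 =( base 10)979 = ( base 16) 3d3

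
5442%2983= 2459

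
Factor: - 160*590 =-2^6*5^2*59^1 = -94400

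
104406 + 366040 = 470446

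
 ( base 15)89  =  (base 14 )93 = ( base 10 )129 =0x81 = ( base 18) 73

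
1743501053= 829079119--914421934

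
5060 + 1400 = 6460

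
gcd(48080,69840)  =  80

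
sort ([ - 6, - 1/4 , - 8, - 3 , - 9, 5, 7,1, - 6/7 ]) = [ - 9, - 8 , -6, - 3, - 6/7, - 1/4,1,  5,7]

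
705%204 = 93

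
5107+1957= 7064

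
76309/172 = 76309/172 = 443.66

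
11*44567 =490237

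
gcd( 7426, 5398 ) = 2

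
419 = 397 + 22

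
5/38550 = 1/7710 = 0.00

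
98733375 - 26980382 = 71752993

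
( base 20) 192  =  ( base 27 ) lf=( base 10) 582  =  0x246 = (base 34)h4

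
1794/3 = 598 = 598.00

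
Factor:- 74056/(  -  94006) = 37028/47003 = 2^2 * 11^( - 1)*4273^( - 1)*9257^1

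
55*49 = 2695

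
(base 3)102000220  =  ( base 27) b0o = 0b1111101101011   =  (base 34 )6WJ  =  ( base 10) 8043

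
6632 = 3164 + 3468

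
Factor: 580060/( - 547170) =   -  194/183=-2^1*3^(- 1 )* 61^( -1 ) * 97^1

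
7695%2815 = 2065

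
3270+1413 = 4683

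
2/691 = 2/691 = 0.00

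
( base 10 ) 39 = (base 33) 16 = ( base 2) 100111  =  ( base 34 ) 15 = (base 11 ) 36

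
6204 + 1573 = 7777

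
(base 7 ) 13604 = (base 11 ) 288a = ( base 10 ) 3728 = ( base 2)111010010000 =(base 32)3KG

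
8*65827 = 526616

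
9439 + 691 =10130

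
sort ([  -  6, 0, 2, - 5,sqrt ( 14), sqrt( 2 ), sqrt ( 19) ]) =[ -6, - 5, 0, sqrt(2), 2, sqrt(14),sqrt( 19) ] 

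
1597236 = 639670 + 957566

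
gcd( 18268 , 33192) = 4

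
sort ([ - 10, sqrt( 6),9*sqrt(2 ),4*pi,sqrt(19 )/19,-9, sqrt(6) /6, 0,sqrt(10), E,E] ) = [- 10, - 9 , 0,  sqrt(19) /19,sqrt( 6)/6, sqrt( 6),  E, E,  sqrt( 10),4 * pi, 9*sqrt( 2)]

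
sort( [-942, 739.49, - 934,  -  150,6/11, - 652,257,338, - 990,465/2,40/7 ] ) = [ - 990, - 942, - 934,- 652,- 150, 6/11,40/7, 465/2, 257, 338, 739.49]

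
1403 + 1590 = 2993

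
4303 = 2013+2290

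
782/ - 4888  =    -  391/2444= -0.16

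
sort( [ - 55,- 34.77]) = [ - 55, - 34.77 ]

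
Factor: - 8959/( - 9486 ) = 2^( - 1 ) * 3^(-2)*17^1 =17/18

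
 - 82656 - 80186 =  -162842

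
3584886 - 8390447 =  - 4805561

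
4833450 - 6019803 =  - 1186353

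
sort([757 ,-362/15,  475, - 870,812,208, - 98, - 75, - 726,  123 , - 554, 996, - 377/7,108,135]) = [ - 870, - 726 ,-554, - 98, - 75, - 377/7 , - 362/15, 108 , 123,135, 208 , 475, 757, 812 , 996]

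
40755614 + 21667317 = 62422931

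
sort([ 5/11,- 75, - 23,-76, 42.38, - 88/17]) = [  -  76, - 75 ,- 23, - 88/17,5/11, 42.38] 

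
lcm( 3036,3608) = 248952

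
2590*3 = 7770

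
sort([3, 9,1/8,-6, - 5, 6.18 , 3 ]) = [ - 6, - 5, 1/8,  3, 3 , 6.18,  9] 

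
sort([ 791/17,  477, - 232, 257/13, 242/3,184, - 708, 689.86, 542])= [ - 708, - 232,257/13, 791/17,242/3,184,477,542,689.86 ] 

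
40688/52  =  10172/13 = 782.46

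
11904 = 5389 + 6515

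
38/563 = 38/563 = 0.07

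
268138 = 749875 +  - 481737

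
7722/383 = 20 + 62/383 = 20.16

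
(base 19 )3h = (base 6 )202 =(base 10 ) 74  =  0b1001010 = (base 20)3e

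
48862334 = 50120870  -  1258536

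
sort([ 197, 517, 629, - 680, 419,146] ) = [ - 680,  146, 197 , 419, 517, 629] 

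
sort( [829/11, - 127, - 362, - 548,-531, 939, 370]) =[ - 548, - 531,-362, - 127 , 829/11, 370, 939 ] 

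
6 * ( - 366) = - 2196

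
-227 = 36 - 263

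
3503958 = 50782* 69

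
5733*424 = 2430792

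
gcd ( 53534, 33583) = 71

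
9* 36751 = 330759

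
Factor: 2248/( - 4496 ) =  - 1/2=-2^( - 1)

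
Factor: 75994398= 2^1*3^2*4221911^1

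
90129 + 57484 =147613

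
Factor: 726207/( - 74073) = - 242069/24691  =  - 24691^ ( - 1)*242069^1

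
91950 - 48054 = 43896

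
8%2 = 0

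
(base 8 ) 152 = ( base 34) 34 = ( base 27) 3P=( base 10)106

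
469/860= 469/860=0.55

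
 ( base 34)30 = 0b1100110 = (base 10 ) 102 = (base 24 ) 46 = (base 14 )74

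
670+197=867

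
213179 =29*7351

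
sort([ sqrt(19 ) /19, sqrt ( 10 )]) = [ sqrt( 19) /19,sqrt( 10)]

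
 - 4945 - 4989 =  - 9934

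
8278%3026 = 2226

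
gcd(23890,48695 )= 5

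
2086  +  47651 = 49737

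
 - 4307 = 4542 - 8849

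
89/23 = 3  +  20/23= 3.87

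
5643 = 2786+2857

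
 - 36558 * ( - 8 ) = 292464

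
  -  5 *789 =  -3945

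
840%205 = 20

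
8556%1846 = 1172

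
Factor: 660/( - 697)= - 2^2*3^1 * 5^1 * 11^1 * 17^( - 1 )*41^( - 1)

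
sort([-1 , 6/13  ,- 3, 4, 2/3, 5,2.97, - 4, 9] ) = [ - 4, - 3, - 1, 6/13, 2/3, 2.97,4,5,9]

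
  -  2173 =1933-4106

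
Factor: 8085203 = 7^1*19^1*31^1*  37^1*53^1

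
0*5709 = 0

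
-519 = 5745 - 6264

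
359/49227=359/49227 = 0.01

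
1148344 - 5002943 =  - 3854599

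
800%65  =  20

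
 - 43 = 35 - 78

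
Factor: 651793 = 651793^1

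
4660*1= 4660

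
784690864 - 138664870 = 646025994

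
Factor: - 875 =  - 5^3*7^1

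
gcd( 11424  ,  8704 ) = 544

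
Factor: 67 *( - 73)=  - 4891 = - 67^1*73^1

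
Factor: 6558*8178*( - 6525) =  - 2^2*3^4*5^2*29^2*47^1*1093^1=- 349944389100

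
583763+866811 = 1450574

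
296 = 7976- 7680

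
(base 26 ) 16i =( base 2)1101010010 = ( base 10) 850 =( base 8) 1522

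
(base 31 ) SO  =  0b1101111100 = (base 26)188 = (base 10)892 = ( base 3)1020001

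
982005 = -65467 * ( - 15) 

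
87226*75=6541950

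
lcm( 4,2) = 4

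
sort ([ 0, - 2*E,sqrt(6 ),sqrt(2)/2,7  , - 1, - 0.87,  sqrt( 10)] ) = [ - 2 *E, -1, - 0.87,0, sqrt(2 )/2,sqrt( 6),sqrt(10),7]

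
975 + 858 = 1833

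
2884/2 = 1442=1442.00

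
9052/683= 9052/683=13.25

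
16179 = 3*5393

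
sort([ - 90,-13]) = [ - 90, - 13 ] 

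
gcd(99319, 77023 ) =1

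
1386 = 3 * 462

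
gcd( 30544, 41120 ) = 16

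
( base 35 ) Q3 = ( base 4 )32101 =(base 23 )1gg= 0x391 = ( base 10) 913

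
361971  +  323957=685928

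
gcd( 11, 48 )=1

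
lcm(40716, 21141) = 1099332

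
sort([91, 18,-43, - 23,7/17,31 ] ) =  [-43,-23 , 7/17,18,31,91 ] 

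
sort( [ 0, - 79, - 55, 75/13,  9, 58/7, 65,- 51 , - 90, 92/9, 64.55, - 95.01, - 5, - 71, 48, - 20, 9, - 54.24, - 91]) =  [-95.01, - 91,- 90, - 79,  -  71,-55  , - 54.24, - 51, -20 , - 5, 0, 75/13,58/7, 9, 9,92/9,  48 , 64.55,  65 ]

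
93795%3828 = 1923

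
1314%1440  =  1314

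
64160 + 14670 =78830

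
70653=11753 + 58900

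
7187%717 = 17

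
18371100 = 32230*570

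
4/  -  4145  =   - 4/4145=   - 0.00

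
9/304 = 9/304=0.03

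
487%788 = 487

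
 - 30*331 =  - 9930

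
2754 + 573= 3327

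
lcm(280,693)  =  27720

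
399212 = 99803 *4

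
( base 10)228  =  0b11100100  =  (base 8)344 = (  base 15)103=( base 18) CC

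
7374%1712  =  526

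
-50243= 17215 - 67458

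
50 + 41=91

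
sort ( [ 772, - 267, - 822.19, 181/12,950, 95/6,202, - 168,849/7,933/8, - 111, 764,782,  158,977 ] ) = [ - 822.19,-267, - 168, - 111,  181/12,95/6, 933/8, 849/7,158,202, 764,772,782, 950,977]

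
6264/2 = 3132 = 3132.00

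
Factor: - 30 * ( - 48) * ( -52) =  - 2^7*3^2* 5^1*13^1 = - 74880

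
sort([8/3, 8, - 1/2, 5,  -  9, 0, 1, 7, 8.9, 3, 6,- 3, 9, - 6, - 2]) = [ - 9, - 6,- 3, - 2, - 1/2, 0, 1,  8/3, 3, 5 , 6, 7, 8,  8.9, 9 ] 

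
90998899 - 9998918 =80999981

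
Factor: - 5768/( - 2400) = 2^( - 2) * 3^( - 1)*5^( - 2 )*7^1 * 103^1 = 721/300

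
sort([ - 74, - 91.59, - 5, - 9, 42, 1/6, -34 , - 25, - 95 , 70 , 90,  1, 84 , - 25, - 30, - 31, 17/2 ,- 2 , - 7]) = [- 95, - 91.59 , - 74, - 34,-31 , - 30 , - 25,-25, - 9, - 7,-5 ,-2, 1/6, 1,17/2, 42, 70, 84,90 ]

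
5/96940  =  1/19388  =  0.00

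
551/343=1 + 208/343 = 1.61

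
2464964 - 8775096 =-6310132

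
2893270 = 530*5459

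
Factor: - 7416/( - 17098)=36/83 = 2^2 * 3^2*83^( - 1)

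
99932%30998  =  6938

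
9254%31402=9254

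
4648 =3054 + 1594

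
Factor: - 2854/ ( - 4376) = 1427/2188 = 2^ (  -  2 )*547^( -1)*1427^1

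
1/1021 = 1/1021 =0.00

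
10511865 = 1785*5889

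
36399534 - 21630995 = 14768539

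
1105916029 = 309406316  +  796509713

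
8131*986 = 8017166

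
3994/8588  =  1997/4294  =  0.47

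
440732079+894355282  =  1335087361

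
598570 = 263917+334653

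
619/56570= 619/56570 = 0.01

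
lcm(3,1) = 3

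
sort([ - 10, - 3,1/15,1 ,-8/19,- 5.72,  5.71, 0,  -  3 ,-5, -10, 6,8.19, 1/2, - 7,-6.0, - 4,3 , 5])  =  [- 10, - 10, - 7, - 6.0, - 5.72,-5, - 4, - 3, - 3,  -  8/19, 0,1/15, 1/2, 1,3, 5 , 5.71,  6,8.19 ] 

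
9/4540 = 9/4540 = 0.00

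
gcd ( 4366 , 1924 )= 74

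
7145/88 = 81 + 17/88 = 81.19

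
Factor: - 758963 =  - 758963^1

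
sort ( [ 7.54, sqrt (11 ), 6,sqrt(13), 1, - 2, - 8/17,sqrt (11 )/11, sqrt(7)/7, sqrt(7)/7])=[ - 2,-8/17, sqrt(11 ) /11, sqrt(7)/7, sqrt(7 ) /7, 1, sqrt(11),  sqrt(13 ),6, 7.54] 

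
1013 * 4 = 4052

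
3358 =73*46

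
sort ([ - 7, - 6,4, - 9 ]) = [ - 9, - 7, - 6, 4] 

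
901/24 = 901/24 = 37.54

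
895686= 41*21846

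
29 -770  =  -741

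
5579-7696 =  - 2117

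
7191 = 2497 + 4694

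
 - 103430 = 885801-989231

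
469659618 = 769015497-299355879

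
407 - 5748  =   - 5341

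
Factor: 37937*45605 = 5^1*7^1*59^1*643^1*1303^1 =1730116885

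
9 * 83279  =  749511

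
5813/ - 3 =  - 1938+ 1/3 = - 1937.67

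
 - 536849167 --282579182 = -254269985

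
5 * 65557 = 327785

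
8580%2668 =576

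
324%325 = 324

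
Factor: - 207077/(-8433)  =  221/9 = 3^( - 2) *13^1 * 17^1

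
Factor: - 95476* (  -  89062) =2^3*23869^1*44531^1 = 8503283512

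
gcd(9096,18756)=12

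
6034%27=13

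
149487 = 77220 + 72267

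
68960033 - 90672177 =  - 21712144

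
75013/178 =421 + 75/178 = 421.42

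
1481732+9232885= 10714617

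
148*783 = 115884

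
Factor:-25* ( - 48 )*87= 2^4 * 3^2*5^2*29^1 = 104400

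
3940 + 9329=13269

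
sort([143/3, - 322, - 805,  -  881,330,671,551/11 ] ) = [- 881,- 805, - 322,143/3,551/11,330,  671 ]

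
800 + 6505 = 7305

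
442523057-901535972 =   -  459012915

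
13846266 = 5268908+8577358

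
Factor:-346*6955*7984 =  -19212937120 = - 2^5*5^1*13^1 *107^1*173^1*499^1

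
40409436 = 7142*5658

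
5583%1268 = 511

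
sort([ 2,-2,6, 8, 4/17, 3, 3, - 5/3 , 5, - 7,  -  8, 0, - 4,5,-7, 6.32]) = [-8, - 7, -7, -4, - 2,  -  5/3, 0, 4/17  ,  2,3,3,5, 5, 6, 6.32, 8]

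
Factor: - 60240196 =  - 2^2 * 2879^1*5231^1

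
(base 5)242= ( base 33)26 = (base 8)110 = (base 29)2e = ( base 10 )72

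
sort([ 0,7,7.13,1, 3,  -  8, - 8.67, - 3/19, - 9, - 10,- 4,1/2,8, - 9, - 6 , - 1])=[ - 10, - 9, - 9, - 8.67, - 8,-6, - 4, - 1, - 3/19, 0 , 1/2,  1,3,  7, 7.13, 8]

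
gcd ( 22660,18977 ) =1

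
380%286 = 94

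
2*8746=17492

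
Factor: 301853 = 19^1*15887^1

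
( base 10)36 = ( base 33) 13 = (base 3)1100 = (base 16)24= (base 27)19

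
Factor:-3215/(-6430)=1/2 = 2^(-1 ) 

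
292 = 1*292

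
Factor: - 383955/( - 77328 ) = 715/144 = 2^( - 4)*3^( - 2)*5^1*11^1  *13^1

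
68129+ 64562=132691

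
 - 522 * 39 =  - 20358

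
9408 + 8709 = 18117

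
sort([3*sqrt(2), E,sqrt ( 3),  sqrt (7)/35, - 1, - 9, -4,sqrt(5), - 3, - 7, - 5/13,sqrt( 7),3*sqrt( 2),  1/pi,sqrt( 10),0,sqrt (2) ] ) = [ - 9 , - 7, - 4, - 3, - 1, - 5/13,  0,sqrt ( 7 ) /35, 1/pi,sqrt( 2), sqrt( 3 ) , sqrt(5 ),sqrt(7 ),E,sqrt(10),3*sqrt( 2),  3*sqrt(2) ]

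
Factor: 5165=5^1 * 1033^1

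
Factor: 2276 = 2^2*569^1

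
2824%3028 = 2824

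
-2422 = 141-2563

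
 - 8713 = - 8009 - 704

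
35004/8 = 8751/2 = 4375.50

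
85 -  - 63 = 148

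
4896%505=351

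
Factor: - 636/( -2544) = 2^ (-2 )=1/4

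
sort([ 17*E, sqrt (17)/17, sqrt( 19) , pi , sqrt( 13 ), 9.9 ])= [ sqrt( 17 ) /17,pi,sqrt( 13) , sqrt( 19), 9.9,17*E ]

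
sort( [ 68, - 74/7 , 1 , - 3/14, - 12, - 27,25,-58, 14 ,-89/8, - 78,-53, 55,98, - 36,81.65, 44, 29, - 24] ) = [ - 78, - 58, - 53, -36,  -  27, - 24, - 12, - 89/8, - 74/7, - 3/14, 1, 14, 25, 29, 44, 55 , 68, 81.65, 98]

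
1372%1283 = 89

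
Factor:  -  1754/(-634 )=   317^(  -  1 )*877^1 = 877/317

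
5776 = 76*76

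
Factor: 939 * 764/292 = 179349/73 = 3^1*73^(  -  1)*191^1*313^1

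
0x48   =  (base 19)3f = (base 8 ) 110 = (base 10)72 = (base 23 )33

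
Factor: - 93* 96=-8928 = - 2^5*3^2*31^1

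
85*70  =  5950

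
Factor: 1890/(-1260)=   -  3/2= - 2^( - 1) * 3^1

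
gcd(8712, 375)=3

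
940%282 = 94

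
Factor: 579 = 3^1*193^1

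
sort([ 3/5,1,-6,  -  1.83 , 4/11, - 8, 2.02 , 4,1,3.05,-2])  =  [ - 8,-6, - 2, - 1.83,4/11,3/5,1,1,  2.02, 3.05, 4]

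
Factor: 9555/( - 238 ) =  - 2^( - 1)  *  3^1*5^1*7^1 * 13^1 *17^ ( - 1 )=- 1365/34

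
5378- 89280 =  - 83902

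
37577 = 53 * 709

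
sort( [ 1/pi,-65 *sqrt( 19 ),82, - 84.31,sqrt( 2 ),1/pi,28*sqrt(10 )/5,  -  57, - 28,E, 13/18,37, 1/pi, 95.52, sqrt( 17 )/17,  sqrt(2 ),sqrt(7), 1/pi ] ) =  [ - 65 *sqrt(19 ), - 84.31, - 57, - 28,sqrt (17)/17, 1/pi,1/pi, 1/pi, 1/pi,13/18 , sqrt( 2 ),sqrt( 2 ), sqrt(7 ),E, 28*sqrt( 10 ) /5,  37,82, 95.52] 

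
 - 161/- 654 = 161/654 = 0.25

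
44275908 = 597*74164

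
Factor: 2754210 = 2^1*3^1*5^1*91807^1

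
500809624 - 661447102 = - 160637478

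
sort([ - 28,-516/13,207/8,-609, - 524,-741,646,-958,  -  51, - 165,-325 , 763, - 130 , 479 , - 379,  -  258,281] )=[-958, - 741 ,  -  609,  -  524, - 379,-325, - 258,-165, - 130, - 51 , - 516/13,-28,207/8 , 281,479, 646, 763 ] 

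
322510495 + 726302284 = 1048812779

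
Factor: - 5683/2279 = - 43^(-1) * 53^ ( - 1 )*5683^1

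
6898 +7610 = 14508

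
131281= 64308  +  66973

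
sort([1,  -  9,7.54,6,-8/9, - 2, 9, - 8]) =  [ - 9,  -  8,  -  2,- 8/9, 1, 6,7.54,9] 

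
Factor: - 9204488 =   -  2^3 *1150561^1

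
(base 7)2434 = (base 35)PW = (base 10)907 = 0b1110001011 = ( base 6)4111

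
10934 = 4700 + 6234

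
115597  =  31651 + 83946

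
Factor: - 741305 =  - 5^1*173^1*857^1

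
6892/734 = 9 + 143/367 = 9.39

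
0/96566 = 0 = 0.00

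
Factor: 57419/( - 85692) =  - 2^ ( - 2)*3^( -1) * 37^( - 1)*67^1*193^(  -  1) * 857^1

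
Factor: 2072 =2^3 * 7^1 *37^1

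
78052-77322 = 730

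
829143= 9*92127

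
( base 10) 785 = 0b1100010001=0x311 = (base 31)PA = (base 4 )30101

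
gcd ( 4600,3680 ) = 920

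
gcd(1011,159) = 3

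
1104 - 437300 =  - 436196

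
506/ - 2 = - 253/1= - 253.00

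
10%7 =3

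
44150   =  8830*5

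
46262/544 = 23131/272 = 85.04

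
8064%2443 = 735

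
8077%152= 21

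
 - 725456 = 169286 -894742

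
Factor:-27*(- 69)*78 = 145314 = 2^1 * 3^5 * 13^1*23^1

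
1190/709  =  1 + 481/709 = 1.68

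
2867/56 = 2867/56 = 51.20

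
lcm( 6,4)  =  12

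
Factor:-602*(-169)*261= 26553618 = 2^1*3^2*7^1*13^2*29^1*43^1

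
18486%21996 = 18486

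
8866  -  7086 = 1780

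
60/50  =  1 + 1/5 = 1.20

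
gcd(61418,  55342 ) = 14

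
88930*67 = 5958310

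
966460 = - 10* ( - 96646)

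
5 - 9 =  - 4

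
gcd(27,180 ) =9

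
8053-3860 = 4193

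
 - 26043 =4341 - 30384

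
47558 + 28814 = 76372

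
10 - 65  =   - 55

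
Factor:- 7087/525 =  - 3^( - 1)*5^(  -  2)*7^(  -  1 )*19^1*373^1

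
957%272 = 141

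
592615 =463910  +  128705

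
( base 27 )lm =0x24D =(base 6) 2421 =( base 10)589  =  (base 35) gt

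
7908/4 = 1977  =  1977.00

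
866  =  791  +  75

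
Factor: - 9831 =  - 3^1*29^1*113^1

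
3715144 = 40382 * 92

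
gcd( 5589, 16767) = 5589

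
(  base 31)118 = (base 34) te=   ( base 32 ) v8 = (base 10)1000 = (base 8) 1750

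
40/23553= 40/23553 = 0.00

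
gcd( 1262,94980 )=2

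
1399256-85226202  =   - 83826946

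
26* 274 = 7124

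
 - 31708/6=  - 15854/3 =- 5284.67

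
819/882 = 13/14 = 0.93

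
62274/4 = 15568+ 1/2= 15568.50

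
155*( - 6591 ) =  - 1021605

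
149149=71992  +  77157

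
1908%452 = 100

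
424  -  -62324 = 62748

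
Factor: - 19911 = -3^1*6637^1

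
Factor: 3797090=2^1*5^1 *11^1*34519^1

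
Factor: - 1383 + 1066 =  - 317  =  -317^1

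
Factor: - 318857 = - 7^1*11^1*41^1 *101^1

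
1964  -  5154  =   - 3190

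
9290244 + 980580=10270824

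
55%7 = 6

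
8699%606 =215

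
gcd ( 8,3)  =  1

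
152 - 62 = 90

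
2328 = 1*2328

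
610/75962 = 305/37981 = 0.01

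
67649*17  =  1150033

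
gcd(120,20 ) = 20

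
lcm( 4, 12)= 12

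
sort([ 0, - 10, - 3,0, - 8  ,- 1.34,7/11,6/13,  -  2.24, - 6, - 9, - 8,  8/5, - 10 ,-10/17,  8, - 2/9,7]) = [ -10, -10, - 9,-8, - 8,  -  6, - 3, - 2.24, - 1.34, - 10/17,  -  2/9, 0,0,  6/13,7/11,8/5 , 7, 8 ] 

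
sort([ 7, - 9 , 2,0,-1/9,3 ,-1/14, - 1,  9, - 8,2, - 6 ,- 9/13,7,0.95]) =[ - 9,-8 ,  -  6 , - 1, - 9/13, - 1/9, -1/14,0,0.95,2,2,3,7  ,  7,  9]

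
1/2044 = 1/2044=0.00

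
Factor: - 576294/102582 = - 3^( - 1) * 41^( - 1 )*691^1 = -  691/123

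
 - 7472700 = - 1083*6900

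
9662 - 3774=5888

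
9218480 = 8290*1112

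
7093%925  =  618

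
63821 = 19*3359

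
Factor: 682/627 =2^1*3^(-1)*19^(-1)*31^1 = 62/57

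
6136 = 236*26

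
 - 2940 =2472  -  5412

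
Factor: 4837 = 7^1 * 691^1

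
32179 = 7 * 4597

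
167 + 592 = 759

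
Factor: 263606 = 2^1*7^1*19^1 * 991^1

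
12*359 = 4308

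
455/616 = 65/88 = 0.74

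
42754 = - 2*( - 21377) 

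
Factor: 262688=2^5*8209^1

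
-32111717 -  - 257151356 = 225039639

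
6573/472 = 6573/472 = 13.93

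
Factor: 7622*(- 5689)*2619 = -113563920402 = - 2^1* 3^3 *37^1*97^1 * 103^1* 5689^1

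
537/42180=179/14060 = 0.01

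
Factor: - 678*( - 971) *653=2^1*3^1*113^1 * 653^1*971^1=429894714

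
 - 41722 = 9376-51098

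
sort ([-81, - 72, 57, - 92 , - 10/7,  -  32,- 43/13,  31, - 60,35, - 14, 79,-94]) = [  -  94, - 92, - 81, - 72,  -  60, - 32,-14,-43/13, -10/7, 31, 35 , 57,79 ]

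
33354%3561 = 1305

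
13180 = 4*3295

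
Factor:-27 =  - 3^3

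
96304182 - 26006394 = 70297788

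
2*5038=10076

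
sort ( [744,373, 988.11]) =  [ 373, 744,988.11]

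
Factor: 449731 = 167^1*2693^1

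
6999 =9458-2459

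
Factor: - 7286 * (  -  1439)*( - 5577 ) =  - 2^1*3^1*11^1 *13^2*1439^1*3643^1= -  58472357658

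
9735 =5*1947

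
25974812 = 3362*7726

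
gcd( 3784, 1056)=88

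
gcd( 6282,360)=18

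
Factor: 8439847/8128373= 11^( - 1)*13^1*41^ (- 1)  *67^(  -  1)*269^( - 1)*401^1*1619^1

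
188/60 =47/15 = 3.13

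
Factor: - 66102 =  - 2^1*3^1 *23^1* 479^1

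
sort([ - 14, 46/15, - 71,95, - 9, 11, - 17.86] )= [-71,-17.86, -14, - 9, 46/15, 11, 95 ]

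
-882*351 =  - 309582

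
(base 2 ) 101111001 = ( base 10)377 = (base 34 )b3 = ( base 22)h3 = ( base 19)10g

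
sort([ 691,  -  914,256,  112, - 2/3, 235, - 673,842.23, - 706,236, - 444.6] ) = [ - 914,-706, - 673, - 444.6, - 2/3,112, 235,236,  256, 691,842.23 ]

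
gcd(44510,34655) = 5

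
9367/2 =9367/2= 4683.50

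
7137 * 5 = 35685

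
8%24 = 8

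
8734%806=674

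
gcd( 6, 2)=2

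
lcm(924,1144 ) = 24024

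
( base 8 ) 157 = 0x6f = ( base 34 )39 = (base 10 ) 111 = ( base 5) 421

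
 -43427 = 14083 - 57510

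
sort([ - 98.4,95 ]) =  [ - 98.4, 95 ]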